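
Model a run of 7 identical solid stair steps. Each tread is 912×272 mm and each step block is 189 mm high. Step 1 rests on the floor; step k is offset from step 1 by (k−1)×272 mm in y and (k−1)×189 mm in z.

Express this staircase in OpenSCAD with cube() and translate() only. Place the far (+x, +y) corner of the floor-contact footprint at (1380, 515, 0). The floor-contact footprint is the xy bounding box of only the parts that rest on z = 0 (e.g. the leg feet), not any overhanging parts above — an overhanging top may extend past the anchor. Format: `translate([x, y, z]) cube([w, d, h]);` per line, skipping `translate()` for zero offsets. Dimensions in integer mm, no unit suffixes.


translate([468, 243, 0]) cube([912, 272, 189]);
translate([468, 515, 189]) cube([912, 272, 189]);
translate([468, 787, 378]) cube([912, 272, 189]);
translate([468, 1059, 567]) cube([912, 272, 189]);
translate([468, 1331, 756]) cube([912, 272, 189]);
translate([468, 1603, 945]) cube([912, 272, 189]);
translate([468, 1875, 1134]) cube([912, 272, 189]);


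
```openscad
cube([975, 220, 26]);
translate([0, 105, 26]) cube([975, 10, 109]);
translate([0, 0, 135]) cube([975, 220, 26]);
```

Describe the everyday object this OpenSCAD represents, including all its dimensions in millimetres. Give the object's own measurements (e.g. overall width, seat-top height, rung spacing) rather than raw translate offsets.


An I-beam lying along x, 975 mm long. Overall section height 161 mm. Two flanges 220 mm wide (y) and 26 mm thick, one on the floor and one at the top; a web 10 mm thick runs between them, centred on the flange width.


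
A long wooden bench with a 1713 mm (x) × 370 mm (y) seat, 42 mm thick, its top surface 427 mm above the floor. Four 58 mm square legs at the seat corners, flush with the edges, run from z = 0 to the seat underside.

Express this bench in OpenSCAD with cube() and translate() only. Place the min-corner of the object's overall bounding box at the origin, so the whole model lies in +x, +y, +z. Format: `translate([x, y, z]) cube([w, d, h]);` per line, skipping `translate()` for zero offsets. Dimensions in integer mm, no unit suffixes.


translate([0, 0, 385]) cube([1713, 370, 42]);
cube([58, 58, 385]);
translate([0, 312, 0]) cube([58, 58, 385]);
translate([1655, 0, 0]) cube([58, 58, 385]);
translate([1655, 312, 0]) cube([58, 58, 385]);


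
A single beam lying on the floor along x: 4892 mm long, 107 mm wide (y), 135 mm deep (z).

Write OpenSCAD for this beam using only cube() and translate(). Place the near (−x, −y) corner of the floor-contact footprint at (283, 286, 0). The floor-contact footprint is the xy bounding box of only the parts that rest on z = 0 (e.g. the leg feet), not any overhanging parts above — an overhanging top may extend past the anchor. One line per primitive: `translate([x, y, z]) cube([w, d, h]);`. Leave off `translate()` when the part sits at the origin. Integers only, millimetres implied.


translate([283, 286, 0]) cube([4892, 107, 135]);


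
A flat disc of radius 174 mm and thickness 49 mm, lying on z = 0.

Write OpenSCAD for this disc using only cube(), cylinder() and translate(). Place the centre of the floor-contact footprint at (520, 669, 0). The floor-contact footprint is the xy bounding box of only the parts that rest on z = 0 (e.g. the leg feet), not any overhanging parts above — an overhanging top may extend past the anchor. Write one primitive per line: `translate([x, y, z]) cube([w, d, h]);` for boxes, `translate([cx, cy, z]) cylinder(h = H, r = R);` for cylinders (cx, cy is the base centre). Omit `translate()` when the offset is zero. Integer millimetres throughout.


translate([520, 669, 0]) cylinder(h = 49, r = 174);


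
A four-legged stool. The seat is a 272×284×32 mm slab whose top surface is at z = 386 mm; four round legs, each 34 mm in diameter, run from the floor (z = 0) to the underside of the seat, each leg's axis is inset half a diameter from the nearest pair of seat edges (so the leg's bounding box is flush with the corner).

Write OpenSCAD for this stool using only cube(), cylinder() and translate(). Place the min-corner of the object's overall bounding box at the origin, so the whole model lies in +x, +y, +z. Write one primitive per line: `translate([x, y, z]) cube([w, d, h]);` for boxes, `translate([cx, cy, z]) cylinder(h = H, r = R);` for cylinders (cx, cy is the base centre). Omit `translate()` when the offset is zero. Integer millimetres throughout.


// leg_h = 386 - 32 = 354
translate([0, 0, 354]) cube([272, 284, 32]);
translate([17, 17, 0]) cylinder(h = 354, r = 17);
translate([255, 17, 0]) cylinder(h = 354, r = 17);
translate([17, 267, 0]) cylinder(h = 354, r = 17);
translate([255, 267, 0]) cylinder(h = 354, r = 17);


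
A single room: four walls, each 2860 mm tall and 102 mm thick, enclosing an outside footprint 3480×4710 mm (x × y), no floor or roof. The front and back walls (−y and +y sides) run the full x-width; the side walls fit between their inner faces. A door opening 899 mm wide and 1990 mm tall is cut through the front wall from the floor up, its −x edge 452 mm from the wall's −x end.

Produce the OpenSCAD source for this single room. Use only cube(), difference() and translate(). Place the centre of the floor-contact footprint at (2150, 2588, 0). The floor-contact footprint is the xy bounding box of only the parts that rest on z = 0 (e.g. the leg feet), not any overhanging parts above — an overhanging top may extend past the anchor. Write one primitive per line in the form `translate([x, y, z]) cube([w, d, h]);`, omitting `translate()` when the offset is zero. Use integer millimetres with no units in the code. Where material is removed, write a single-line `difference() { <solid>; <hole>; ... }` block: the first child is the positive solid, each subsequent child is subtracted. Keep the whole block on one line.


difference() { translate([410, 233, 0]) cube([3480, 102, 2860]); translate([862, 233, 0]) cube([899, 102, 1990]); }
translate([410, 4841, 0]) cube([3480, 102, 2860]);
translate([410, 335, 0]) cube([102, 4506, 2860]);
translate([3788, 335, 0]) cube([102, 4506, 2860]);


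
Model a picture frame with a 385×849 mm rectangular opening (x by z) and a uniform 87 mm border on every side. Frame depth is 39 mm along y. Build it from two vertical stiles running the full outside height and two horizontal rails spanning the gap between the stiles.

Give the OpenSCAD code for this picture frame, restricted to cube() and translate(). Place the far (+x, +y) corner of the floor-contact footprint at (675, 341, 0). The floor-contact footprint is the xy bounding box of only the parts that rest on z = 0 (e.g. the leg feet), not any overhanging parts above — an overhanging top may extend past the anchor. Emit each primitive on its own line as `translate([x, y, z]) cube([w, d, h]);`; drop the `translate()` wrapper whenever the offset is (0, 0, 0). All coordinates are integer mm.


translate([116, 302, 0]) cube([87, 39, 1023]);
translate([588, 302, 0]) cube([87, 39, 1023]);
translate([203, 302, 0]) cube([385, 39, 87]);
translate([203, 302, 936]) cube([385, 39, 87]);


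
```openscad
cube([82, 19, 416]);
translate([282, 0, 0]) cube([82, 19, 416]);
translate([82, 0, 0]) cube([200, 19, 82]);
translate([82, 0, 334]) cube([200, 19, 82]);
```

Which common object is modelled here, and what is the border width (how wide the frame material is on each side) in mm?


A picture frame. The border width is 82 mm.

Four thin pieces enclosing a rectangular opening — a picture frame. The two full-height stiles are 416 mm tall; the top rail sits at z = 334 and is 82 mm tall, so the border above the opening is 416 − 334 = 82 mm, matching the stile x-width.


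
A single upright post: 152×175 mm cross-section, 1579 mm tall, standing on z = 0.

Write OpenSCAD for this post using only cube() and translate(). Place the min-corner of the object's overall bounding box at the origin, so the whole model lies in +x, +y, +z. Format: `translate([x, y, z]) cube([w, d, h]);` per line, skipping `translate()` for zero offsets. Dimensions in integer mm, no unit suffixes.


cube([152, 175, 1579]);


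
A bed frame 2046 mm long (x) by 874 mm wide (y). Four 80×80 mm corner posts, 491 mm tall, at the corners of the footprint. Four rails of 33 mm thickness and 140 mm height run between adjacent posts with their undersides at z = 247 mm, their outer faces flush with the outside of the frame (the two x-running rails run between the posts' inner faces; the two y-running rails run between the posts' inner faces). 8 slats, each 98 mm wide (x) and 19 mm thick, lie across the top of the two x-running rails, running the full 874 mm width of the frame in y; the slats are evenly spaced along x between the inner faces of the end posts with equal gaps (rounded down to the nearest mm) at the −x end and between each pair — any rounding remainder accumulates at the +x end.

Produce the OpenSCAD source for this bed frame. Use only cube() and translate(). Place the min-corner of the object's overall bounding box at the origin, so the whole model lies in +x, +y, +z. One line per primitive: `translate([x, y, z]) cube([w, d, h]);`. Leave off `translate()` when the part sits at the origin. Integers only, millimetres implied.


// slat z = rail_z + rail_h = 247 + 140 = 387
// slat gap = ⌊(1886 − 8·98) / 9⌋ = 122
cube([80, 80, 491]);
translate([0, 794, 0]) cube([80, 80, 491]);
translate([1966, 0, 0]) cube([80, 80, 491]);
translate([1966, 794, 0]) cube([80, 80, 491]);
translate([80, 0, 247]) cube([1886, 33, 140]);
translate([80, 841, 247]) cube([1886, 33, 140]);
translate([0, 80, 247]) cube([33, 714, 140]);
translate([2013, 80, 247]) cube([33, 714, 140]);
translate([202, 0, 387]) cube([98, 874, 19]);
translate([422, 0, 387]) cube([98, 874, 19]);
translate([642, 0, 387]) cube([98, 874, 19]);
translate([862, 0, 387]) cube([98, 874, 19]);
translate([1082, 0, 387]) cube([98, 874, 19]);
translate([1302, 0, 387]) cube([98, 874, 19]);
translate([1522, 0, 387]) cube([98, 874, 19]);
translate([1742, 0, 387]) cube([98, 874, 19]);


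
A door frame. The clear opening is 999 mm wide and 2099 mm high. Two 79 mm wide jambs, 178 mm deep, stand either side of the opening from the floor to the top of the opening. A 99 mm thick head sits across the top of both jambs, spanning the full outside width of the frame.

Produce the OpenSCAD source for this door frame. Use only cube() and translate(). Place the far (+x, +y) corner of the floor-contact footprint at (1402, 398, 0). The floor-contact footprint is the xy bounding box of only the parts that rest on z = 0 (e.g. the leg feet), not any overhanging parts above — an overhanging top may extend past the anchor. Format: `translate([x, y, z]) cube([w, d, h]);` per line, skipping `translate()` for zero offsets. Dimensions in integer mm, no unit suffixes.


translate([245, 220, 0]) cube([79, 178, 2099]);
translate([1323, 220, 0]) cube([79, 178, 2099]);
translate([245, 220, 2099]) cube([1157, 178, 99]);


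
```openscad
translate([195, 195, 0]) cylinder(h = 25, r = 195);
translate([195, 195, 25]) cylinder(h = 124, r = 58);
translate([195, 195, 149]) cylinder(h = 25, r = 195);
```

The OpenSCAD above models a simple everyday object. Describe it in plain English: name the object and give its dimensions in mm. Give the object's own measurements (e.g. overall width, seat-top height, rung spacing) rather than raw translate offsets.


A spool: two coaxial disc flanges of radius 195 mm and thickness 25 mm, joined by a core cylinder of radius 58 mm and height 124 mm. The lower flange rests on z = 0 and the three cylinders share a vertical axis.


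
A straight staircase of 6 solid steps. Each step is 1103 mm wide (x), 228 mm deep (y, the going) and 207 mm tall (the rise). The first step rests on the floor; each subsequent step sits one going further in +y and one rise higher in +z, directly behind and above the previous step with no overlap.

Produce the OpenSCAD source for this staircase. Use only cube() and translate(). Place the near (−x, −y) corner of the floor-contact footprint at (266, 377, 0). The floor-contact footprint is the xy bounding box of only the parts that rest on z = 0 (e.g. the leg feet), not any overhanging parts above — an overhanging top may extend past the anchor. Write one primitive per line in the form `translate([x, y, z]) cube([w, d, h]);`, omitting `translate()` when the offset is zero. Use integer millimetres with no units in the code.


translate([266, 377, 0]) cube([1103, 228, 207]);
translate([266, 605, 207]) cube([1103, 228, 207]);
translate([266, 833, 414]) cube([1103, 228, 207]);
translate([266, 1061, 621]) cube([1103, 228, 207]);
translate([266, 1289, 828]) cube([1103, 228, 207]);
translate([266, 1517, 1035]) cube([1103, 228, 207]);


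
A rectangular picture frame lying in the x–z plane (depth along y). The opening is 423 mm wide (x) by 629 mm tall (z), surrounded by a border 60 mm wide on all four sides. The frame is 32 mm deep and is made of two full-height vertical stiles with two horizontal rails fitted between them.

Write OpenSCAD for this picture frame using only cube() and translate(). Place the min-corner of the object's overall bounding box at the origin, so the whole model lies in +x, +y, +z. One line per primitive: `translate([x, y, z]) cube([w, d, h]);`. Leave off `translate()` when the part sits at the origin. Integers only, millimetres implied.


cube([60, 32, 749]);
translate([483, 0, 0]) cube([60, 32, 749]);
translate([60, 0, 0]) cube([423, 32, 60]);
translate([60, 0, 689]) cube([423, 32, 60]);


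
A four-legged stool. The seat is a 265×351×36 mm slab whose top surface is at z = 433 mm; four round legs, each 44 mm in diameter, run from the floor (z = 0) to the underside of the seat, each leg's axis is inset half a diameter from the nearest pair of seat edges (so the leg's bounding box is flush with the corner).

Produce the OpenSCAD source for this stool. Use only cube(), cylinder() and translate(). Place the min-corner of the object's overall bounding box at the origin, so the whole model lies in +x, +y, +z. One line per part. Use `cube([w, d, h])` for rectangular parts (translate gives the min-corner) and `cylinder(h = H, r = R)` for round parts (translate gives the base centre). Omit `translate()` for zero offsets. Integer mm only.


// leg_h = 433 - 36 = 397
translate([0, 0, 397]) cube([265, 351, 36]);
translate([22, 22, 0]) cylinder(h = 397, r = 22);
translate([243, 22, 0]) cylinder(h = 397, r = 22);
translate([22, 329, 0]) cylinder(h = 397, r = 22);
translate([243, 329, 0]) cylinder(h = 397, r = 22);


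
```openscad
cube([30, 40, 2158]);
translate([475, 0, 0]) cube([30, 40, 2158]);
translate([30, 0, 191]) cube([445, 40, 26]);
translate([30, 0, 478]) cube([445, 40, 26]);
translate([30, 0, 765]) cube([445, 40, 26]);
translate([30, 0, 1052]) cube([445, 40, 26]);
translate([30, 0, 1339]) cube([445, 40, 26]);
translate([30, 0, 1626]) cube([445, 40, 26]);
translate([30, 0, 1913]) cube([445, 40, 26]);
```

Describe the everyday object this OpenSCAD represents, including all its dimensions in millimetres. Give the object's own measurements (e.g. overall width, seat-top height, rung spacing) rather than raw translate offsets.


A straight ladder. Two 30×40 mm vertical rails, 2158 mm tall, stand 505 mm apart (outside-to-outside) with their front faces coplanar on the −y side. 7 rungs, each 40 mm deep and 26 mm tall, span between the inner faces of the rails, front faces flush with the rails. The lowest rung's underside is at z = 191 mm and rungs are spaced 287 mm apart (underside to underside).


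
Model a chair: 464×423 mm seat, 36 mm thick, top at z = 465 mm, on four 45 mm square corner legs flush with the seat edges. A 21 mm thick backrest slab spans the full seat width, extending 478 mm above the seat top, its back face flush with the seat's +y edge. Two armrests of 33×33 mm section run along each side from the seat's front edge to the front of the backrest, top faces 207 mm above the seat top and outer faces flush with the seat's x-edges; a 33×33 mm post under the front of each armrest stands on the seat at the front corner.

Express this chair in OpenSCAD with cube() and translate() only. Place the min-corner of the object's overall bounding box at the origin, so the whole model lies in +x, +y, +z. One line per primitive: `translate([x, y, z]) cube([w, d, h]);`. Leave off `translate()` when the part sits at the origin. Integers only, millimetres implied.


translate([0, 0, 429]) cube([464, 423, 36]);
cube([45, 45, 429]);
translate([419, 0, 0]) cube([45, 45, 429]);
translate([0, 378, 0]) cube([45, 45, 429]);
translate([419, 378, 0]) cube([45, 45, 429]);
translate([0, 402, 465]) cube([464, 21, 478]);
translate([0, 0, 639]) cube([33, 402, 33]);
translate([431, 0, 639]) cube([33, 402, 33]);
translate([0, 0, 465]) cube([33, 33, 174]);
translate([431, 0, 465]) cube([33, 33, 174]);


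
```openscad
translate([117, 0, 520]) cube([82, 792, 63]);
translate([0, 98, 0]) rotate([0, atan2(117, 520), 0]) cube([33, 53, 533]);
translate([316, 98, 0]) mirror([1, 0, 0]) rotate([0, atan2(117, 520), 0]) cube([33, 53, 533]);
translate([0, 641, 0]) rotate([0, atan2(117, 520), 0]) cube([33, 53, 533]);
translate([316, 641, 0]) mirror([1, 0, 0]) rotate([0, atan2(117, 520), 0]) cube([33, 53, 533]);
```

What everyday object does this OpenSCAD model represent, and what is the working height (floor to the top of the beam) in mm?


A sawhorse. The overall height is 583 mm.

A beam across two mirrored pairs of raked legs — a sawhorse. The beam's underside is at z = 520 (matching the legs' vertical rise in atan2(117, 520)) and the beam is 63 mm tall, so its top is at 520 + 63 = 583 mm. The raked legs top out at the beam's underside, so that is the highest point.


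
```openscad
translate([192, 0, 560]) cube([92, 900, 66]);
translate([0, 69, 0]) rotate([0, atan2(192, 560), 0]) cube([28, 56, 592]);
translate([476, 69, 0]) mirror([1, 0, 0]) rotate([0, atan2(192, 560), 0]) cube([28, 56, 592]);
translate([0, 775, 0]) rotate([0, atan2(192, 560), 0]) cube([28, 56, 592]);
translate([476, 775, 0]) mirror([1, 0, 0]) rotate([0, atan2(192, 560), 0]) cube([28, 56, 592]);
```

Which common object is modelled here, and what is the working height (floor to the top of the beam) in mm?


A sawhorse. The overall height is 626 mm.

A beam across two mirrored pairs of raked legs — a sawhorse. The beam's underside is at z = 560 (matching the legs' vertical rise in atan2(192, 560)) and the beam is 66 mm tall, so its top is at 560 + 66 = 626 mm. The raked legs top out at the beam's underside, so that is the highest point.


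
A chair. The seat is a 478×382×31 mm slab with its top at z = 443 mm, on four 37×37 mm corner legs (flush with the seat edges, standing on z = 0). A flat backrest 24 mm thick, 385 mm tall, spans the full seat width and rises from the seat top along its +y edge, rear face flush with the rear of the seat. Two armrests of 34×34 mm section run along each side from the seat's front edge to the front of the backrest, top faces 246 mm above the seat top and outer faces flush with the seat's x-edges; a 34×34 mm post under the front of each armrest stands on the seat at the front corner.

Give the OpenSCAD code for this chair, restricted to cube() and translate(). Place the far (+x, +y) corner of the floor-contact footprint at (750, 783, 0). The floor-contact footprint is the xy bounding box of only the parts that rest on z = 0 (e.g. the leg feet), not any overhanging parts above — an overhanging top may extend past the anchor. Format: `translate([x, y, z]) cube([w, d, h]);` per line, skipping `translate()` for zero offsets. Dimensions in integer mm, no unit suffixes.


// leg_h = 443 - 31 = 412
// arm post h = 246 - 34 = 212
translate([272, 401, 412]) cube([478, 382, 31]);
translate([272, 401, 0]) cube([37, 37, 412]);
translate([713, 401, 0]) cube([37, 37, 412]);
translate([272, 746, 0]) cube([37, 37, 412]);
translate([713, 746, 0]) cube([37, 37, 412]);
translate([272, 759, 443]) cube([478, 24, 385]);
translate([272, 401, 655]) cube([34, 358, 34]);
translate([716, 401, 655]) cube([34, 358, 34]);
translate([272, 401, 443]) cube([34, 34, 212]);
translate([716, 401, 443]) cube([34, 34, 212]);


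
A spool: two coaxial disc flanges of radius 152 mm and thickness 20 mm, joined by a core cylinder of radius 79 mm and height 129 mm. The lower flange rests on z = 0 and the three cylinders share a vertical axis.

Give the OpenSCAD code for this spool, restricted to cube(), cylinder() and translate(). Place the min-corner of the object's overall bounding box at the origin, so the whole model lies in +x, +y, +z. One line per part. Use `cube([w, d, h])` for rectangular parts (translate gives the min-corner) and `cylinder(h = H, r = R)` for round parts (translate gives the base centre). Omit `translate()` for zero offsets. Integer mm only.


translate([152, 152, 0]) cylinder(h = 20, r = 152);
translate([152, 152, 20]) cylinder(h = 129, r = 79);
translate([152, 152, 149]) cylinder(h = 20, r = 152);


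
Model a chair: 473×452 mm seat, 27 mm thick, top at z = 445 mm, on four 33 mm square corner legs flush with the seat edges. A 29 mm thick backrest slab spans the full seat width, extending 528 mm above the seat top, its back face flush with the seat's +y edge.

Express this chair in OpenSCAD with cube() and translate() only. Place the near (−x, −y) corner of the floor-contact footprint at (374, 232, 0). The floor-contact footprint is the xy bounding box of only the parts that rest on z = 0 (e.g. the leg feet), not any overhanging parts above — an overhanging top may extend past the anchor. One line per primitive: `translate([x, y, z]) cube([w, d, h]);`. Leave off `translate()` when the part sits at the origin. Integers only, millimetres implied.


translate([374, 232, 418]) cube([473, 452, 27]);
translate([374, 232, 0]) cube([33, 33, 418]);
translate([814, 232, 0]) cube([33, 33, 418]);
translate([374, 651, 0]) cube([33, 33, 418]);
translate([814, 651, 0]) cube([33, 33, 418]);
translate([374, 655, 445]) cube([473, 29, 528]);


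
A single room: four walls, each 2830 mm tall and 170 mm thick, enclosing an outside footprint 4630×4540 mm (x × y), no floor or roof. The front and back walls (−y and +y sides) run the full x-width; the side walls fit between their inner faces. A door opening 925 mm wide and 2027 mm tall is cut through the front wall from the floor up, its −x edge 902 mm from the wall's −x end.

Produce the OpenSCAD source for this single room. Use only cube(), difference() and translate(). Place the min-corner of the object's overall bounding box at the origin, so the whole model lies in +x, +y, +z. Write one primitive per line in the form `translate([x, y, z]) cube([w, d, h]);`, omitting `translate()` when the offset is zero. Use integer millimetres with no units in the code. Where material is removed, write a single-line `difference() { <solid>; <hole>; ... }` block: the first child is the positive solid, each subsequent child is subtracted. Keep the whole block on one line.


difference() { cube([4630, 170, 2830]); translate([902, 0, 0]) cube([925, 170, 2027]); }
translate([0, 4370, 0]) cube([4630, 170, 2830]);
translate([0, 170, 0]) cube([170, 4200, 2830]);
translate([4460, 170, 0]) cube([170, 4200, 2830]);


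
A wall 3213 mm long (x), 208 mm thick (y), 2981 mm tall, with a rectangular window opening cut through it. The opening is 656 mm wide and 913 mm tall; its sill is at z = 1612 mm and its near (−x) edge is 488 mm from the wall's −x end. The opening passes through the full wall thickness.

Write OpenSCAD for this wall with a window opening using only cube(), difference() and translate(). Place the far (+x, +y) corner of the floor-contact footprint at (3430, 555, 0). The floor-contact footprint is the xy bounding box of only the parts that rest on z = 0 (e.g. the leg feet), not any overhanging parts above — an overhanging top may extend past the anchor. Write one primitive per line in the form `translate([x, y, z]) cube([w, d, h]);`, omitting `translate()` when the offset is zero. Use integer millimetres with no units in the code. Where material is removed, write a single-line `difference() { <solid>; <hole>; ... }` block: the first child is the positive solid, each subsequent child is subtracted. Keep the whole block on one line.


difference() { translate([217, 347, 0]) cube([3213, 208, 2981]); translate([705, 347, 1612]) cube([656, 208, 913]); }


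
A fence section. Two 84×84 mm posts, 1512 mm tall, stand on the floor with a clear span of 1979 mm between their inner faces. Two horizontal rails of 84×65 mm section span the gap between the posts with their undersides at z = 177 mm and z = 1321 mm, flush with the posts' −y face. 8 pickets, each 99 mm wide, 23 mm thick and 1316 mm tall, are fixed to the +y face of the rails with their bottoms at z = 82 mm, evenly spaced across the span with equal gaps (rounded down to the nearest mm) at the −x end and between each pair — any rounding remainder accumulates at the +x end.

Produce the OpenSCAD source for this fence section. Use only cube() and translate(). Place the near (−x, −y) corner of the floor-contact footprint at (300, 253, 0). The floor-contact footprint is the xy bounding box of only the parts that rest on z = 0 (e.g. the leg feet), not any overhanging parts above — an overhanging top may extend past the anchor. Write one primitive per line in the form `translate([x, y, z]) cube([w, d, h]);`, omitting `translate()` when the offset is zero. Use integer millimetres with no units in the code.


translate([300, 253, 0]) cube([84, 84, 1512]);
translate([2363, 253, 0]) cube([84, 84, 1512]);
translate([384, 253, 177]) cube([1979, 84, 65]);
translate([384, 253, 1321]) cube([1979, 84, 65]);
translate([515, 337, 82]) cube([99, 23, 1316]);
translate([745, 337, 82]) cube([99, 23, 1316]);
translate([975, 337, 82]) cube([99, 23, 1316]);
translate([1205, 337, 82]) cube([99, 23, 1316]);
translate([1435, 337, 82]) cube([99, 23, 1316]);
translate([1665, 337, 82]) cube([99, 23, 1316]);
translate([1895, 337, 82]) cube([99, 23, 1316]);
translate([2125, 337, 82]) cube([99, 23, 1316]);


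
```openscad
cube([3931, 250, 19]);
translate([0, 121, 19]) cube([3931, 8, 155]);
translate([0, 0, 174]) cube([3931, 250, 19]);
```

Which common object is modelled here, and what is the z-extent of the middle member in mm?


An I-beam. The web height is 155 mm.

Two wide flanges with a thin centred web — an I-beam. Overall 193 mm minus two 19 mm flanges gives a web of 193 − 2·19 = 155 mm.


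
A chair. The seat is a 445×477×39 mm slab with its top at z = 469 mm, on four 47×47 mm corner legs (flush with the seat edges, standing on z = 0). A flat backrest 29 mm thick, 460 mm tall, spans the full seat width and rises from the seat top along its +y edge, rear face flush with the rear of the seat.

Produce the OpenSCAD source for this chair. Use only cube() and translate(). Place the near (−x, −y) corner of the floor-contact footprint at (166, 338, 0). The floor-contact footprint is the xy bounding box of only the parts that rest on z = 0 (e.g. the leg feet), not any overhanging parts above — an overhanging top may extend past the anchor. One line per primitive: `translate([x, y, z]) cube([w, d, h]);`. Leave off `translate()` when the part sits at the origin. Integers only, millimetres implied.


translate([166, 338, 430]) cube([445, 477, 39]);
translate([166, 338, 0]) cube([47, 47, 430]);
translate([564, 338, 0]) cube([47, 47, 430]);
translate([166, 768, 0]) cube([47, 47, 430]);
translate([564, 768, 0]) cube([47, 47, 430]);
translate([166, 786, 469]) cube([445, 29, 460]);


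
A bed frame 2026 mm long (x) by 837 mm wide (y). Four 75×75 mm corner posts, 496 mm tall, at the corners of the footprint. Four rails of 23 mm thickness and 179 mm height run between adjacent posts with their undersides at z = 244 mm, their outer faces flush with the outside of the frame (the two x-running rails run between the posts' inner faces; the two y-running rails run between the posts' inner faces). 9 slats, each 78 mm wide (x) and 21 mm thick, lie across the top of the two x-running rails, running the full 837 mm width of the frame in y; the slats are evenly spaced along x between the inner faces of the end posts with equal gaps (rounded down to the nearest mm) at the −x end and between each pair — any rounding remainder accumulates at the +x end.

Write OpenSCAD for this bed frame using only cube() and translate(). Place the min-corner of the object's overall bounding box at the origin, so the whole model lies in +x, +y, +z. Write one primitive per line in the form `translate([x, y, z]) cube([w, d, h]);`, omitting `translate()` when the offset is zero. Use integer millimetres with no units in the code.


cube([75, 75, 496]);
translate([0, 762, 0]) cube([75, 75, 496]);
translate([1951, 0, 0]) cube([75, 75, 496]);
translate([1951, 762, 0]) cube([75, 75, 496]);
translate([75, 0, 244]) cube([1876, 23, 179]);
translate([75, 814, 244]) cube([1876, 23, 179]);
translate([0, 75, 244]) cube([23, 687, 179]);
translate([2003, 75, 244]) cube([23, 687, 179]);
translate([192, 0, 423]) cube([78, 837, 21]);
translate([387, 0, 423]) cube([78, 837, 21]);
translate([582, 0, 423]) cube([78, 837, 21]);
translate([777, 0, 423]) cube([78, 837, 21]);
translate([972, 0, 423]) cube([78, 837, 21]);
translate([1167, 0, 423]) cube([78, 837, 21]);
translate([1362, 0, 423]) cube([78, 837, 21]);
translate([1557, 0, 423]) cube([78, 837, 21]);
translate([1752, 0, 423]) cube([78, 837, 21]);


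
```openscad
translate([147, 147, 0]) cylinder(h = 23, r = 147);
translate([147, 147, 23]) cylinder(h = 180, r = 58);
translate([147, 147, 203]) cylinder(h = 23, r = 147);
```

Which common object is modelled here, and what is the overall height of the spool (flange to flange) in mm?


A spool. The overall height is 226 mm.

Three coaxial cylinders, large–small–large — a spool. Two 23 mm flanges and a 180 mm core give 23 + 180 + 23 = 226 mm.


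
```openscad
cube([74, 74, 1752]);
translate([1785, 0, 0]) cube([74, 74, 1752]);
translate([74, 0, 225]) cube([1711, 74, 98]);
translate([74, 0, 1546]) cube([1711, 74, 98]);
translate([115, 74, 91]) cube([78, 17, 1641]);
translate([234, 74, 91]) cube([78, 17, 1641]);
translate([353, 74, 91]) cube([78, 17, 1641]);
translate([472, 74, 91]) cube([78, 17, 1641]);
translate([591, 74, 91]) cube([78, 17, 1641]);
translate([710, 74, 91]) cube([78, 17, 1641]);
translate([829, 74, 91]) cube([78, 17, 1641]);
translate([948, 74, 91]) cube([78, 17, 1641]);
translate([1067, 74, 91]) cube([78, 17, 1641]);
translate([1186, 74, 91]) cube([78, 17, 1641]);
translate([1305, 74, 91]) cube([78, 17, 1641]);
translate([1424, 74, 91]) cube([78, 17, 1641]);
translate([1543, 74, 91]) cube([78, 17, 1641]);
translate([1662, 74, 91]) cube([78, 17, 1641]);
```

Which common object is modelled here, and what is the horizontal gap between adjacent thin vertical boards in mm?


A fence section. The picket gap is 41 mm.

Two posts, two rails, 14 pickets — a fence section. Span 1711 mm holds 14 pickets of 78 mm with 15 equal gaps: ⌊(1711 − 14·78) / 15⌋ = 41 mm.


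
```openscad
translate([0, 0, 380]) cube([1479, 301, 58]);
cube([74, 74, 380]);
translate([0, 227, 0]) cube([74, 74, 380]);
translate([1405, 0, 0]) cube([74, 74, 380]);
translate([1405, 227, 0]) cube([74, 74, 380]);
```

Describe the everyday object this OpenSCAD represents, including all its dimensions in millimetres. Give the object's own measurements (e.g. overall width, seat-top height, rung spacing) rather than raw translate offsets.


A long wooden bench with a 1479 mm (x) × 301 mm (y) seat, 58 mm thick, its top surface 438 mm above the floor. Four 74 mm square legs at the seat corners, flush with the edges, run from z = 0 to the seat underside.


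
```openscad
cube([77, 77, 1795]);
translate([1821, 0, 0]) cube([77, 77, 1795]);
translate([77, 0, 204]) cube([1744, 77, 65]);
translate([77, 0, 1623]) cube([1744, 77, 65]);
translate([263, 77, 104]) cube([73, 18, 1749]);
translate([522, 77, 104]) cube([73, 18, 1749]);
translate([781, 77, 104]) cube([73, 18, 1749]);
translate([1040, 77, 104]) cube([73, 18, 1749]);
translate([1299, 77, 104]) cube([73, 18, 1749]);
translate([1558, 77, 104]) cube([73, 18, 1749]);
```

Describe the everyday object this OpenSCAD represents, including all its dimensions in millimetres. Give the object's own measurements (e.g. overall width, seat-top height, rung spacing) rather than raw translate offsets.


A fence section. Two 77×77 mm posts, 1795 mm tall, stand on the floor with a clear span of 1744 mm between their inner faces. Two horizontal rails of 77×65 mm section span the gap between the posts with their undersides at z = 204 mm and z = 1623 mm, flush with the posts' −y face. 6 pickets, each 73 mm wide, 18 mm thick and 1749 mm tall, are fixed to the +y face of the rails with their bottoms at z = 104 mm, spaced across the span with a 186 mm gap after the −x post and between neighbouring pickets, with 190 mm left before the +x post.


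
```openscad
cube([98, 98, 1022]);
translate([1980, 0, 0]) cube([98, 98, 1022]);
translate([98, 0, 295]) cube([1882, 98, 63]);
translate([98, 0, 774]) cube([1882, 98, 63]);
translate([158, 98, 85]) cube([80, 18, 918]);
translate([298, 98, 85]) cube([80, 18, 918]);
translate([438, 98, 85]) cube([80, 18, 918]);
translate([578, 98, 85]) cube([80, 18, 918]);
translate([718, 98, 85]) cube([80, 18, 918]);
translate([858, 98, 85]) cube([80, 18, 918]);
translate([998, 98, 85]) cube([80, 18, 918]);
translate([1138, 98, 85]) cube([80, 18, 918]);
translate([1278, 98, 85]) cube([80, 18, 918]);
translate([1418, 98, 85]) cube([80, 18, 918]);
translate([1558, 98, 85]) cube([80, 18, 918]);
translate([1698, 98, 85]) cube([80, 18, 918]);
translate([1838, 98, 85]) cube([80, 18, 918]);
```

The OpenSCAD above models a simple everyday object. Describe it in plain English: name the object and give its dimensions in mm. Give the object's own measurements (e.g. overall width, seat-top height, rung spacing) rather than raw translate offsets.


A fence section. Two 98×98 mm posts, 1022 mm tall, stand on the floor with a clear span of 1882 mm between their inner faces. Two horizontal rails of 98×63 mm section span the gap between the posts with their undersides at z = 295 mm and z = 774 mm, flush with the posts' −y face. 13 pickets, each 80 mm wide, 18 mm thick and 918 mm tall, are fixed to the +y face of the rails with their bottoms at z = 85 mm, spaced across the span with a 60 mm gap after the −x post and between neighbouring pickets, with 62 mm left before the +x post.


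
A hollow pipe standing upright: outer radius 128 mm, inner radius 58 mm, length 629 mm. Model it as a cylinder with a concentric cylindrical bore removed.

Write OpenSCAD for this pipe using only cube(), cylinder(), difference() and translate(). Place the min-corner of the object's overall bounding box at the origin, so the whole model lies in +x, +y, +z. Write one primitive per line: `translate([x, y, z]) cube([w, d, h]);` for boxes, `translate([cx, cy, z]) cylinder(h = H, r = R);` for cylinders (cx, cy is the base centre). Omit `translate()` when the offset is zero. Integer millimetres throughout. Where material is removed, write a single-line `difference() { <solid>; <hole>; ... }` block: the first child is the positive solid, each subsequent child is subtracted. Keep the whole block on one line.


difference() { translate([128, 128, 0]) cylinder(h = 629, r = 128); translate([128, 128, 0]) cylinder(h = 629, r = 58); }


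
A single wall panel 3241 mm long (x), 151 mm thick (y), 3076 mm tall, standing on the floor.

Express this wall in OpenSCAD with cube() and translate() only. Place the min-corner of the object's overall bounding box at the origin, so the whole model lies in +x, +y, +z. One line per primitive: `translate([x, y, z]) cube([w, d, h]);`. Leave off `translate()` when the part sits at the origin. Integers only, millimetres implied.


cube([3241, 151, 3076]);


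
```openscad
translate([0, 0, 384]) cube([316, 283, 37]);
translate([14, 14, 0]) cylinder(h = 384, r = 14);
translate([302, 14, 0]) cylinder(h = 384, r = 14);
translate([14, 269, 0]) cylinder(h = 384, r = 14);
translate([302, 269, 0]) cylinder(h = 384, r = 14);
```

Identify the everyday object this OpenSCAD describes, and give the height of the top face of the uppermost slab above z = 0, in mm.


A stool. The seat height is 421 mm.

A 316×283×37 slab at z = 384 on four corner cylinders — a stool. The seat top is 384 + 37 = 421 mm.


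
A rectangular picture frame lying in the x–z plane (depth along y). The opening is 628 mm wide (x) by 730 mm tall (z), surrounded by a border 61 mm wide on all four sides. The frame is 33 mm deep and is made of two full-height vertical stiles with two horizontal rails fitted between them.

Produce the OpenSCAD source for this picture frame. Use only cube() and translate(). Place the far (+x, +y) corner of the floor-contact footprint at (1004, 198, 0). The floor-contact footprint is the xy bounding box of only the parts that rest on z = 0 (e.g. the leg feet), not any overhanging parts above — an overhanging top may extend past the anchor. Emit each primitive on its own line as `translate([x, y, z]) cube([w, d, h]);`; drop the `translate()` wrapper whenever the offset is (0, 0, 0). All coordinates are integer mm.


translate([254, 165, 0]) cube([61, 33, 852]);
translate([943, 165, 0]) cube([61, 33, 852]);
translate([315, 165, 0]) cube([628, 33, 61]);
translate([315, 165, 791]) cube([628, 33, 61]);


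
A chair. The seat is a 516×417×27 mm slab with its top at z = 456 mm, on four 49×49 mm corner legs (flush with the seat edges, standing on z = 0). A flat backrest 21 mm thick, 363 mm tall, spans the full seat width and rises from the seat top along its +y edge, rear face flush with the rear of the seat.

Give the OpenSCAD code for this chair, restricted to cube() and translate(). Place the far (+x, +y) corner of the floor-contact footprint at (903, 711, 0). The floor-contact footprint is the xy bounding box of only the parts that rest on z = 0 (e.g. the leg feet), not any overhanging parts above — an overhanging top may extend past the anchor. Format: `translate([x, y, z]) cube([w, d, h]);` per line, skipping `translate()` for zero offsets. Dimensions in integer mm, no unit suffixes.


// leg_h = 456 - 27 = 429
translate([387, 294, 429]) cube([516, 417, 27]);
translate([387, 294, 0]) cube([49, 49, 429]);
translate([854, 294, 0]) cube([49, 49, 429]);
translate([387, 662, 0]) cube([49, 49, 429]);
translate([854, 662, 0]) cube([49, 49, 429]);
translate([387, 690, 456]) cube([516, 21, 363]);


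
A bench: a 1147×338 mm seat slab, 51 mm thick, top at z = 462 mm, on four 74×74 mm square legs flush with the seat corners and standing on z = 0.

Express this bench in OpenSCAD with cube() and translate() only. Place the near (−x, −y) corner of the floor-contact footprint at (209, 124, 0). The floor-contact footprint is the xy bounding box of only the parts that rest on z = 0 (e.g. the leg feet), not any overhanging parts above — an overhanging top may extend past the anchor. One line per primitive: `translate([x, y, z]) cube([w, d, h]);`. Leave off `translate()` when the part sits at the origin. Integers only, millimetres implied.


translate([209, 124, 411]) cube([1147, 338, 51]);
translate([209, 124, 0]) cube([74, 74, 411]);
translate([209, 388, 0]) cube([74, 74, 411]);
translate([1282, 124, 0]) cube([74, 74, 411]);
translate([1282, 388, 0]) cube([74, 74, 411]);


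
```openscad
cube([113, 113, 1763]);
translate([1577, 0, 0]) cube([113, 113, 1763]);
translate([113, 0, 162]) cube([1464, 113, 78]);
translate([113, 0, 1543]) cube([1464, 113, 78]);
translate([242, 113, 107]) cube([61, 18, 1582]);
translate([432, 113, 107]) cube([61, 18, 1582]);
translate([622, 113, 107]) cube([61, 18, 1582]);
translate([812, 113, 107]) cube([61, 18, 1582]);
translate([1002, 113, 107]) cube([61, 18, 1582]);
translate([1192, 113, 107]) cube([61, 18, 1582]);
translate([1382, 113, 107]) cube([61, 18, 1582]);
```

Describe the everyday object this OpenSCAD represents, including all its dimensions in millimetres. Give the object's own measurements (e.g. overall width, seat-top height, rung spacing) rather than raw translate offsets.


A fence section. Two 113×113 mm posts, 1763 mm tall, stand on the floor with a clear span of 1464 mm between their inner faces. Two horizontal rails of 113×78 mm section span the gap between the posts with their undersides at z = 162 mm and z = 1543 mm, flush with the posts' −y face. 7 pickets, each 61 mm wide, 18 mm thick and 1582 mm tall, are fixed to the +y face of the rails with their bottoms at z = 107 mm, spaced across the span with a 129 mm gap after the −x post and between neighbouring pickets, with 134 mm left before the +x post.
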